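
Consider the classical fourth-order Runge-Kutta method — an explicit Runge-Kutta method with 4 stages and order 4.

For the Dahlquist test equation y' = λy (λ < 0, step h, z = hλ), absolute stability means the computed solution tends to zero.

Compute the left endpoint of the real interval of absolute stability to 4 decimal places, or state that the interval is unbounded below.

On y'=λy, z=hλ:
  order 4, 4-stage ⇒ R(z)=1+z+z^2/2+z^3/6+z^4/24
  (e.g. R(-0.93)=0.39956, |R|=0.39956)

Need |R(x)|<1, x<0.
x=-0.93: |R|=0.3996
|R(-2.95)|=1.2781 |R(-2.37)|=0.5343 |R(-1.92)|=0.3098
Bisect:
  x_lo=-3.6462 |R|=3.2865  x_hi=-0.2481 |R|=0.7803
  mid=-1.94713 |R|=0.31708 →hi
  mid=-2.79665 |R|=1.01726 →lo
  mid=-2.37189 |R|=0.53582 →hi
  mid=-2.58427 |R|=0.73688 →hi
  mid=-2.69046 |R|=0.86619 →hi
  mid=-2.74356 |R|=0.93888 →hi
  mid=-2.77011 |R|=0.97734 →hi
  ...
  [-2.78545,-2.78525] ⇒ x*=-2.7853
So |R|<1 on (-2.7853, 0).

left endpoint -2.7853.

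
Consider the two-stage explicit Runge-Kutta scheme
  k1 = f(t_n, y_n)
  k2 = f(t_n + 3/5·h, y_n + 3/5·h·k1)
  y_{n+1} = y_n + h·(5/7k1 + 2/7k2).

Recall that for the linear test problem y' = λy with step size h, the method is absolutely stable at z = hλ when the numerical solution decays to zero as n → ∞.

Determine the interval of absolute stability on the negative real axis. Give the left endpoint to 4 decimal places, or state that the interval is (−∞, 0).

z∈(-5.8333,0).

Set f=λy, z=hλ:
  k1=λy_n ⇒ h·k1=z·y_n;  k2=λ(1+3/5z)y_n ⇒ h·k2=z(1+3/5z)y_n
  y_{n+1}/y_n = 1 + 5/7z + 2/7z(1+3/5z) = 1 + z + 6/35z²
  Hence R(z) = 1 + z + 6/35z².

Need |R(x)|<1, x<0.
x=-0.61: |R|=0.4538
R=1: x+6/35x²=0 ⇒ x=−35/6=-5.8333; min R=1−1/(4·6/35)=-0.4583>−1
Confirm numerically:
  x=-5.143: |R|=0.39136 <1
  x=-4.042: |R|=0.24124 <1
  x=-2.599: |R|=0.44103 <1
  x=-2.447: |R|=0.42052 <1
  x=-6.330: |R|=1.53895 >1
  x=-6.080: |R|=1.25710 >1
  x=-5.907: |R|=1.07460 >1
So |R|<1 on (-5.8333, 0).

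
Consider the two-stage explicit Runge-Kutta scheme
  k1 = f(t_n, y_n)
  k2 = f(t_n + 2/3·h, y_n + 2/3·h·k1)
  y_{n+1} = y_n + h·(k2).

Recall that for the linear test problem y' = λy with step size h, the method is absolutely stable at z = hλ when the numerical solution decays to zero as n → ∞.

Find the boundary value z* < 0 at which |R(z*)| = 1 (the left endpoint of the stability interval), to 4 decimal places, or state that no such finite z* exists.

z* = -1.5000.

On y'=λy, z=hλ:
  k1=λy_n ⇒ h·k1=z·y_n;  k2=λ(1+2/3z)y_n ⇒ h·k2=z(1+2/3z)y_n
  y_{n+1}/y_n = 1 + z(1+2/3z) = 1 + z + 2/3z²
  so R(z) = 1 + z + 2/3z².

Solve |R(x)|<1 on ℝ⁻.
x=-0.31: |R|=0.7541
R=1: x+2/3x²=0 ⇒ x=−3/2=-1.5000; min R=1−1/(4·2/3)=0.6250>−1
Confirm numerically:
  x=-1.301: |R|=0.82740 <1
  x=-1.165: |R|=0.73982 <1
  x=-0.864: |R|=0.63366 <1
  x=-0.613: |R|=0.63751 <1
  x=-1.997: |R|=1.66167 >1
  x=-1.796: |R|=1.35441 >1
So |R|<1 on (-1.5000, 0).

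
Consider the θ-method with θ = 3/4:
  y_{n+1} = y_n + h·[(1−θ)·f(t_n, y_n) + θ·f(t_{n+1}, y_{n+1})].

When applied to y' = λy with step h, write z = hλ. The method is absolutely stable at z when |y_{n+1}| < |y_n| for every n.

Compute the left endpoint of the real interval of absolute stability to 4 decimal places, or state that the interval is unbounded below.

Set f=λy, z=hλ:
  y_{n+1} = y_n + z·[1/4·y_n + 3/4·y_{n+1}] ⇒ (1 − 3/4z)y_{n+1} = (1 + 1/4z)y_n
  ⇒ R(z) = (1 + 1/4z)/(1 − 3/4z).

Need |R(x)|<1, x<0.
x=-1.61: |R|=0.2707
x=-2: |R|=0.2000
x=-10: |R|=0.1765
x=-100: |R|=0.3158
θ=3/4≥1/2 ⇒ |1+1/4x|<|1−3/4x| ∀x<0 ⇒ interval (−∞,0).

interval (−∞, 0).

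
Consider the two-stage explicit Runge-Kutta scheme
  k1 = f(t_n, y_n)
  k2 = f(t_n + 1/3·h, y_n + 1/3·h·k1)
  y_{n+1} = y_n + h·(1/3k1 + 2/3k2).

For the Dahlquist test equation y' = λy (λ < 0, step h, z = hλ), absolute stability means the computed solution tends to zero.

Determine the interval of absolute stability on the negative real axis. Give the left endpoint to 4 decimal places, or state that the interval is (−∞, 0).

With y'=λy (z=hλ):
  k1=λy_n ⇒ h·k1=z·y_n;  k2=λ(1+1/3z)y_n ⇒ h·k2=z(1+1/3z)y_n
  y_{n+1}/y_n = 1 + 1/3z + 2/3z(1+1/3z) = 1 + z + 2/9z²
  R(z) = 1 + z + 2/9z².

Solve |R(x)|<1 on ℝ⁻.
x=-0.4: |R|=0.6356
R=1: x+2/9x²=0 ⇒ x=−9/2=-4.5000; min R=1−1/(4·2/9)=-0.1250>−1
Confirm numerically:
  x=-3.235: |R|=0.09061 <1
  x=-2.756: |R|=0.06810 <1
  x=-2.031: |R|=0.11434 <1
  x=-4.956: |R|=1.50221 >1
  x=-4.812: |R|=1.33363 >1
So |R|<1 on (-4.5000, 0).

z∈(-4.5000,0).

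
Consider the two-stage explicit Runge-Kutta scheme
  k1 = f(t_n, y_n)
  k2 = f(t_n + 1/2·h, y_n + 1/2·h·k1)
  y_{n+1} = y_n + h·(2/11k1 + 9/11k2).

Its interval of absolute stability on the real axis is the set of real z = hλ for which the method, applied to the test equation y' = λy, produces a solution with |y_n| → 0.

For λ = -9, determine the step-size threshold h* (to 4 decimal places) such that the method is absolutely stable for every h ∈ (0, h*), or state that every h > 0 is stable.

On y'=λy, z=hλ:
  k1=λy_n ⇒ h·k1=z·y_n;  k2=λ(1+1/2z)y_n ⇒ h·k2=z(1+1/2z)y_n
  y_{n+1}/y_n = 1 + 2/11z + 9/11z(1+1/2z) = 1 + z + 9/22z²
  so R(z) = 1 + z + 9/22z².

Need |R(x)|<1, x<0.
x=-0.43: |R|=0.6456
R=1: x+9/22x²=0 ⇒ x=−22/9=-2.4444; min R=1−1/(4·9/22)=0.3889>−1
Confirm numerically:
  x=-2.404: |R|=0.96022 <1
  x=-1.660: |R|=0.46729 <1
  x=-1.587: |R|=0.44332 <1
  x=-1.070: |R|=0.39837 <1
  x=-2.820: |R|=1.43325 >1
  x=-2.757: |R|=1.35252 >1
  x=-2.574: |R|=1.13642 >1
So |R|<1 on (-2.4444, 0).

(-2.4444,0); λ=-9 ⇒ h* = (22/9)/9 = 0.2716.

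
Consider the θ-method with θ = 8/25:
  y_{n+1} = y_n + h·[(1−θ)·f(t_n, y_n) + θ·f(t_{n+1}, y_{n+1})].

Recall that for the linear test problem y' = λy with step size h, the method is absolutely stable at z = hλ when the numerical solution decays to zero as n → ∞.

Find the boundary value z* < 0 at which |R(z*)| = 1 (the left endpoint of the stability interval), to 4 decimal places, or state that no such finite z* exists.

z* = -5.5556.

With y'=λy (z=hλ):
  y_{n+1} = y_n + z·[17/25·y_n + 8/25·y_{n+1}] ⇒ (1 − 8/25z)y_{n+1} = (1 + 17/25z)y_n
  Hence R(z) = (1 + 17/25z)/(1 − 8/25z).

Boundary: |R(x)|=1, x<0.
x=-1.38: |R|=0.0427
R=−1: 1+17/25x = −1+8/25x ⇒ -9/25x=2 ⇒ x=2/(-9/25)=-5.5556
Confirm numerically:
  x=-5.449: |R|=0.98602 <1
  x=-4.698: |R|=0.87668 <1
  x=-3.189: |R|=0.57834 <1
  x=-5.903: |R|=1.04330 >1
  x=-5.711: |R|=1.01979 >1
  x=-5.627: |R|=1.00918 >1
Stable set (-5.5556, 0).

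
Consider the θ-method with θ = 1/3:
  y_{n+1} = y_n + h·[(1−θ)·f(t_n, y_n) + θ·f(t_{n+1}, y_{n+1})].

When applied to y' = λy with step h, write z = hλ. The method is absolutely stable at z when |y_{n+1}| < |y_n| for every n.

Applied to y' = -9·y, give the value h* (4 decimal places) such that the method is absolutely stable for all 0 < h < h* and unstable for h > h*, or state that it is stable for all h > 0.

(-6.0000,0); λ=-9 ⇒ h* = (6)/9 = 0.6667.

On y'=λy, z=hλ:
  y_{n+1} = y_n + z·[2/3·y_n + 1/3·y_{n+1}] ⇒ (1 − 1/3z)y_{n+1} = (1 + 2/3z)y_n
  ⇒ R(z) = (1 + 2/3z)/(1 − 1/3z).

Find x<0 with |R(x)|<1.
x=-0.74: |R|=0.4064
R=−1: 1+2/3x = −1+1/3x ⇒ -1/3x=2 ⇒ x=2/(-1/3)=-6.0000
Confirm numerically:
  x=-5.481: |R|=0.93880 <1
  x=-4.970: |R|=0.87077 <1
  x=-3.130: |R|=0.53181 <1
  x=-2.412: |R|=0.33703 <1
  x=-6.530: |R|=1.05561 >1
  x=-6.140: |R|=1.01532 >1
So |R|<1 on (-6.0000, 0).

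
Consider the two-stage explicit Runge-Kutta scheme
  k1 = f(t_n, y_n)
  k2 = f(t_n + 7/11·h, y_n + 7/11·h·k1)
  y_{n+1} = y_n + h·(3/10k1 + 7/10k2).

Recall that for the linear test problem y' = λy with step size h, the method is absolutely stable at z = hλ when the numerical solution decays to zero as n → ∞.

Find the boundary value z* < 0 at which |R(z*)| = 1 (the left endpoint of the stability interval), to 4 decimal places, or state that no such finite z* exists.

Set f=λy, z=hλ:
  k1=λy_n ⇒ h·k1=z·y_n;  k2=λ(1+7/11z)y_n ⇒ h·k2=z(1+7/11z)y_n
  y_{n+1}/y_n = 1 + 3/10z + 7/10z(1+7/11z) = 1 + z + 49/110z²
  R(z) = 1 + z + 49/110z².

Boundary: |R(x)|=1, x<0.
x=-1.63: |R|=0.5535
R=1: x+49/110x²=0 ⇒ x=−110/49=-2.2449; min R=1−1/(4·49/110)=0.4388>−1
Confirm numerically:
  x=-1.947: |R|=0.74163 <1
  x=-1.497: |R|=0.50127 <1
  x=-1.484: |R|=0.49700 <1
  x=-0.924: |R|=0.45632 <1
  x=-2.730: |R|=1.58993 >1
  x=-2.334: |R|=1.09264 >1
  x=-2.282: |R|=1.03772 >1
So |R|<1 on (-2.2449, 0).

left endpoint -2.2449.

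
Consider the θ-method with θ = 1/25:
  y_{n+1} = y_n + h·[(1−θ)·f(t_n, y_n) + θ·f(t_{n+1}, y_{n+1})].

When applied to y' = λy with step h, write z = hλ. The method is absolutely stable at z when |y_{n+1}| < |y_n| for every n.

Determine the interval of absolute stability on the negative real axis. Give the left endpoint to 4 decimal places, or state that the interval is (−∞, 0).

(-2.1739, 0).

With y'=λy (z=hλ):
  y_{n+1} = y_n + z·[24/25·y_n + 1/25·y_{n+1}] ⇒ (1 − 1/25z)y_{n+1} = (1 + 24/25z)y_n
  Hence R(z) = (1 + 24/25z)/(1 − 1/25z).

Solve |R(x)|<1 on ℝ⁻.
x=-0.69: |R|=0.3285
R=−1: 1+24/25x = −1+1/25x ⇒ -23/25x=2 ⇒ x=2/(-23/25)=-2.1739
Confirm numerically:
  x=-1.471: |R|=0.38926 <1
  x=-1.344: |R|=0.27543 <1
  x=-0.938: |R|=0.09592 <1
  x=-2.685: |R|=1.42460 >1
  x=-2.678: |R|=1.41889 >1
Stable set (-2.1739, 0).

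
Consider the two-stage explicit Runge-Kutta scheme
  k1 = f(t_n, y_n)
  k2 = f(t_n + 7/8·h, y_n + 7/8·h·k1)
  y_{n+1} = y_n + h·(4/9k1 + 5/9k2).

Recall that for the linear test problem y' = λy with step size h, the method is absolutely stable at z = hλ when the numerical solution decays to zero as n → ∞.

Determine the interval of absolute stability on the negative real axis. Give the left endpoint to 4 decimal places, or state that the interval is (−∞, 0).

z∈(-2.0571,0).

On y'=λy, z=hλ:
  k1=λy_n ⇒ h·k1=z·y_n;  k2=λ(1+7/8z)y_n ⇒ h·k2=z(1+7/8z)y_n
  y_{n+1}/y_n = 1 + 4/9z + 5/9z(1+7/8z) = 1 + z + 35/72z²
  R(z) = 1 + z + 35/72z².

Boundary: |R(x)|=1, x<0.
x=-0.38: |R|=0.6902
R=1: x+35/72x²=0 ⇒ x=−72/35=-2.0571; min R=1−1/(4·35/72)=0.4857>−1
Confirm numerically:
  x=-1.709: |R|=0.71078 <1
  x=-1.121: |R|=0.48987 <1
  x=-0.973: |R|=0.48722 <1
  x=-2.480: |R|=1.50978 >1
  x=-2.460: |R|=1.48175 >1
Stable set (-2.0571, 0).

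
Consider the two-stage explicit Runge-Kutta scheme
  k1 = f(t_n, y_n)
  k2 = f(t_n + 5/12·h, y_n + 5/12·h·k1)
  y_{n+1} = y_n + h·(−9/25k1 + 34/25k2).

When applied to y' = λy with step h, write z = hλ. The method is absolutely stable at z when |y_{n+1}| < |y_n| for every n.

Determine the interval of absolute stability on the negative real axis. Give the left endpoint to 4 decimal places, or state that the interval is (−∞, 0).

z∈(-1.7647,0).

With y'=λy (z=hλ):
  k1=λy_n ⇒ h·k1=z·y_n;  k2=λ(1+5/12z)y_n ⇒ h·k2=z(1+5/12z)y_n
  y_{n+1}/y_n = 1 − 9/25z + 34/25z(1+5/12z) = 1 + z + 17/30z²
  R(z) = 1 + z + 17/30z².

Need |R(x)|<1, x<0.
x=-0.45: |R|=0.6647
R=1: x+17/30x²=0 ⇒ x=−30/17=-1.7647; min R=1−1/(4·17/30)=0.5588>−1
Confirm numerically:
  x=-1.392: |R|=0.70601 <1
  x=-1.233: |R|=0.62850 <1
  x=-0.776: |R|=0.56523 <1
  x=-2.075: |R|=1.36485 >1
  x=-1.839: |R|=1.07742 >1
Stable set (-1.7647, 0).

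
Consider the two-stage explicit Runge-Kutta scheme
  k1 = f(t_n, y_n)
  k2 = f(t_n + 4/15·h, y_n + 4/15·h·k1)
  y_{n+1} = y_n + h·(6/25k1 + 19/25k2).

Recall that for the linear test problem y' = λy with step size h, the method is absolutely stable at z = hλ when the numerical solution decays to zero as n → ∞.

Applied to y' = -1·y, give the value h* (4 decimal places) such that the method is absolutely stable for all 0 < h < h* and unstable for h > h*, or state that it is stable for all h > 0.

Set f=λy, z=hλ:
  k1=λy_n ⇒ h·k1=z·y_n;  k2=λ(1+4/15z)y_n ⇒ h·k2=z(1+4/15z)y_n
  y_{n+1}/y_n = 1 + 6/25z + 19/25z(1+4/15z) = 1 + z + 76/375z²
  ⇒ R(z) = 1 + z + 76/375z².

Find x<0 with |R(x)|<1.
x=-0.55: |R|=0.5113
R=1: x+76/375x²=0 ⇒ x=−375/76=-4.9342; min R=1−1/(4·76/375)=-0.2336>−1
Confirm numerically:
  x=-4.094: |R|=0.30286 <1
  x=-4.060: |R|=0.28068 <1
  x=-4.011: |R|=0.24953 <1
  x=-2.968: |R|=0.18270 <1
  x=-5.409: |R|=1.52048 >1
  x=-5.388: |R|=1.49552 >1
Interval (-4.9342, 0).

(-4.9342,0); λ=-1 ⇒ h* = (375/76)/1 = 4.9342.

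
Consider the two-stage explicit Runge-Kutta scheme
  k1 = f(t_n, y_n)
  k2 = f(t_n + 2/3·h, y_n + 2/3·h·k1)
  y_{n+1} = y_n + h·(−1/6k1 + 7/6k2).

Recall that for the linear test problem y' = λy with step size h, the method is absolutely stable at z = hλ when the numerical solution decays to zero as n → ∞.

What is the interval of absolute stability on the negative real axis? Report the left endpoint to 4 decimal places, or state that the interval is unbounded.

(-1.2857, 0).

Set f=λy, z=hλ:
  k1=λy_n ⇒ h·k1=z·y_n;  k2=λ(1+2/3z)y_n ⇒ h·k2=z(1+2/3z)y_n
  y_{n+1}/y_n = 1 − 1/6z + 7/6z(1+2/3z) = 1 + z + 7/9z²
  ⇒ R(z) = 1 + z + 7/9z².

Find x<0 with |R(x)|<1.
x=-1.35: |R|=1.0675
R=1: x+7/9x²=0 ⇒ x=−9/7=-1.2857; min R=1−1/(4·7/9)=0.6786>−1
Confirm numerically:
  x=-1.171: |R|=0.89552 <1
  x=-1.089: |R|=0.83338 <1
  x=-0.837: |R|=0.70789 <1
  x=-0.672: |R|=0.67923 <1
  x=-1.741: |R|=1.61651 >1
  x=-1.557: |R|=1.32853 >1
Stable set (-1.2857, 0).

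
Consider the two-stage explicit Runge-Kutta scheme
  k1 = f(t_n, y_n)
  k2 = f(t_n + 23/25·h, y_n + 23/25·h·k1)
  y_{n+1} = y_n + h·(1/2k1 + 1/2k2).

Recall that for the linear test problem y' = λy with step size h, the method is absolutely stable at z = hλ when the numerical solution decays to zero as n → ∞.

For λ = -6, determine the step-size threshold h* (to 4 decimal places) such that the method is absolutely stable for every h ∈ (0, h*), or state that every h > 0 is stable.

Test eqn y'=λy, z=hλ:
  k1=λy_n ⇒ h·k1=z·y_n;  k2=λ(1+23/25z)y_n ⇒ h·k2=z(1+23/25z)y_n
  y_{n+1}/y_n = 1 + 1/2z + 1/2z(1+23/25z) = 1 + z + 23/50z²
  Hence R(z) = 1 + z + 23/50z².

Find x<0 with |R(x)|<1.
x=-0.79: |R|=0.4971
R=1: x+23/50x²=0 ⇒ x=−50/23=-2.1739; min R=1−1/(4·23/50)=0.4565>−1
Confirm numerically:
  x=-1.396: |R|=0.50046 <1
  x=-1.250: |R|=0.46875 <1
  x=-1.106: |R|=0.45669 <1
  x=-0.959: |R|=0.46405 <1
  x=-2.603: |R|=1.51378 >1
  x=-2.422: |R|=1.27640 >1
So |R|<1 on (-2.1739, 0).

(-2.1739,0); λ=-6 ⇒ h* = (50/23)/6 = 0.3623.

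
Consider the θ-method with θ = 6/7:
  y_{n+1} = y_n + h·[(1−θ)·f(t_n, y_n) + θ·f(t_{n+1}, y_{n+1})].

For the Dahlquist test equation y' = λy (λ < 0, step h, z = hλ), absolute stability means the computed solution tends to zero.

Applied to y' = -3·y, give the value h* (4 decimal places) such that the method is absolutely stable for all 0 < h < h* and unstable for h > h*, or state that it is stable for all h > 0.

unbounded; (−∞, 0). Any h>0 works for λ=-3.

On y'=λy, z=hλ:
  y_{n+1} = y_n + z·[1/7·y_n + 6/7·y_{n+1}] ⇒ (1 − 6/7z)y_{n+1} = (1 + 1/7z)y_n
  R(z) = (1 + 1/7z)/(1 − 6/7z).

Solve |R(x)|<1 on ℝ⁻.
x=-0.44: |R|=0.6805
x=-2: |R|=0.2632
x=-10: |R|=0.0448
x=-100: |R|=0.1532
θ=6/7≥1/2 ⇒ |1+1/7x|<|1−6/7x| ∀x<0 ⇒ interval (−∞,0).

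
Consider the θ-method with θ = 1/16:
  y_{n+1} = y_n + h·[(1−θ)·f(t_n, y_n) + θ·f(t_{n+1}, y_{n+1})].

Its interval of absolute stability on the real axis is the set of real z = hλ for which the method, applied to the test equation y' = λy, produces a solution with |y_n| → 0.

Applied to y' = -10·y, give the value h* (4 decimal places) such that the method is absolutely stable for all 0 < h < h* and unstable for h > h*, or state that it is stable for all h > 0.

On y'=λy, z=hλ:
  y_{n+1} = y_n + z·[15/16·y_n + 1/16·y_{n+1}] ⇒ (1 − 1/16z)y_{n+1} = (1 + 15/16z)y_n
  ⇒ R(z) = (1 + 15/16z)/(1 − 1/16z).

Find x<0 with |R(x)|<1.
x=-1.47: |R|=0.3463
R=−1: 1+15/16x = −1+1/16x ⇒ -7/8x=2 ⇒ x=2/(-7/8)=-2.2857
Confirm numerically:
  x=-2.223: |R|=0.95182 <1
  x=-1.396: |R|=0.28397 <1
  x=-1.306: |R|=0.20744 <1
  x=-1.281: |R|=0.18604 <1
  x=-2.656: |R|=1.27787 >1
  x=-2.626: |R|=1.25577 >1
Interval (-2.2857, 0).

(-2.2857,0); λ=-10 ⇒ h* = (16/7)/10 = 0.2286.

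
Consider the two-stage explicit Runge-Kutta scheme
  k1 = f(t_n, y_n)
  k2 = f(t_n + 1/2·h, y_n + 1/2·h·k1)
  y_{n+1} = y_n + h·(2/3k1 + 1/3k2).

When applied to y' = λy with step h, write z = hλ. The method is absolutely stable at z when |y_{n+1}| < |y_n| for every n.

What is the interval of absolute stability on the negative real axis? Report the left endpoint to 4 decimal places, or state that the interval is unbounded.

On y'=λy, z=hλ:
  k1=λy_n ⇒ h·k1=z·y_n;  k2=λ(1+1/2z)y_n ⇒ h·k2=z(1+1/2z)y_n
  y_{n+1}/y_n = 1 + 2/3z + 1/3z(1+1/2z) = 1 + z + 1/6z²
  ⇒ R(z) = 1 + z + 1/6z².

Boundary: |R(x)|=1, x<0.
x=-1.78: |R|=0.2519
R=1: x+1/6x²=0 ⇒ x=−6=-6.0000; min R=1−1/(4·1/6)=-0.5000>−1
Confirm numerically:
  x=-5.895: |R|=0.89684 <1
  x=-5.547: |R|=0.58120 <1
  x=-4.978: |R|=0.15208 <1
  x=-3.955: |R|=0.34800 <1
  x=-6.494: |R|=1.53467 >1
  x=-6.218: |R|=1.22592 >1
Interval (-6.0000, 0).

z∈(-6.0000,0).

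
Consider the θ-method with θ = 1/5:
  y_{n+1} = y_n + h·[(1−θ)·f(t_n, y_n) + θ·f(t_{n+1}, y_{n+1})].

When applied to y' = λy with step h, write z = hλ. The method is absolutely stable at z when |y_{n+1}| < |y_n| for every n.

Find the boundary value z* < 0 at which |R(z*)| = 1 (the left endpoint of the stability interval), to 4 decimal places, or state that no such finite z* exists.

left endpoint -3.3333.

Set f=λy, z=hλ:
  y_{n+1} = y_n + z·[4/5·y_n + 1/5·y_{n+1}] ⇒ (1 − 1/5z)y_{n+1} = (1 + 4/5z)y_n
  Hence R(z) = (1 + 4/5z)/(1 − 1/5z).

Solve |R(x)|<1 on ℝ⁻.
x=-0.39: |R|=0.6382
R=−1: 1+4/5x = −1+1/5x ⇒ -3/5x=2 ⇒ x=2/(-3/5)=-3.3333
Confirm numerically:
  x=-3.207: |R|=0.95382 <1
  x=-3.131: |R|=0.92535 <1
  x=-2.687: |R|=0.74776 <1
  x=-1.916: |R|=0.38519 <1
  x=-3.407: |R|=1.02629 >1
  x=-3.355: |R|=1.00778 >1
So |R|<1 on (-3.3333, 0).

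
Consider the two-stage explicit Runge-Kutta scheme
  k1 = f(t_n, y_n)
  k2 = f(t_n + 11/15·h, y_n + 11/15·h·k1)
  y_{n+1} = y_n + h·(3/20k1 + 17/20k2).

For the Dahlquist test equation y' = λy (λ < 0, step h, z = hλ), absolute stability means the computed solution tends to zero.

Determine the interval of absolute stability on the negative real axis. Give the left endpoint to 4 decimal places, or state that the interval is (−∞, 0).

On y'=λy, z=hλ:
  k1=λy_n ⇒ h·k1=z·y_n;  k2=λ(1+11/15z)y_n ⇒ h·k2=z(1+11/15z)y_n
  y_{n+1}/y_n = 1 + 3/20z + 17/20z(1+11/15z) = 1 + z + 187/300z²
  ⇒ R(z) = 1 + z + 187/300z².

Need |R(x)|<1, x<0.
x=-0.85: |R|=0.6004
R=1: x+187/300x²=0 ⇒ x=−300/187=-1.6043; min R=1−1/(4·187/300)=0.5989>−1
Confirm numerically:
  x=-1.111: |R|=0.65839 <1
  x=-1.061: |R|=0.64070 <1
  x=-0.861: |R|=0.60109 <1
  x=-1.950: |R|=1.42022 >1
  x=-1.640: |R|=1.03652 >1
Stable set (-1.6043, 0).

z∈(-1.6043,0).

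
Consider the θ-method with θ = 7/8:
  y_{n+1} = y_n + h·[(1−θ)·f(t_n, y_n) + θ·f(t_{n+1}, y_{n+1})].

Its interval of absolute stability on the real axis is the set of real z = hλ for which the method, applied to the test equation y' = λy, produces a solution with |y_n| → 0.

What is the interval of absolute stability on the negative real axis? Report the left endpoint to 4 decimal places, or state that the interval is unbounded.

(−∞, 0) — no finite endpoint.

With y'=λy (z=hλ):
  y_{n+1} = y_n + z·[1/8·y_n + 7/8·y_{n+1}] ⇒ (1 − 7/8z)y_{n+1} = (1 + 1/8z)y_n
  ⇒ R(z) = (1 + 1/8z)/(1 − 7/8z).

Find x<0 with |R(x)|<1.
x=-1.31: |R|=0.3896
x=-2: |R|=0.2727
x=-10: |R|=0.0256
x=-100: |R|=0.1299
θ=7/8≥1/2 ⇒ |1+1/8x|<|1−7/8x| ∀x<0 ⇒ stable on all of ℝ⁻.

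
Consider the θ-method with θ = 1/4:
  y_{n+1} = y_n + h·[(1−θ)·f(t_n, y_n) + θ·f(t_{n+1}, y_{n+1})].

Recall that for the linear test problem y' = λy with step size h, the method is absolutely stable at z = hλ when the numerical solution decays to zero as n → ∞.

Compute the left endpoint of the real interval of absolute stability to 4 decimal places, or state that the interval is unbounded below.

z* = -4.0000.

On y'=λy, z=hλ:
  y_{n+1} = y_n + z·[3/4·y_n + 1/4·y_{n+1}] ⇒ (1 − 1/4z)y_{n+1} = (1 + 3/4z)y_n
  so R(z) = (1 + 3/4z)/(1 − 1/4z).

Solve |R(x)|<1 on ℝ⁻.
x=-0.72: |R|=0.3898
R=−1: 1+3/4x = −1+1/4x ⇒ -1/2x=2 ⇒ x=2/(-1/2)=-4.0000
Confirm numerically:
  x=-3.113: |R|=0.75060 <1
  x=-2.669: |R|=0.60084 <1
  x=-1.760: |R|=0.22222 <1
  x=-4.538: |R|=1.12602 >1
  x=-4.391: |R|=1.09320 >1
Interval (-4.0000, 0).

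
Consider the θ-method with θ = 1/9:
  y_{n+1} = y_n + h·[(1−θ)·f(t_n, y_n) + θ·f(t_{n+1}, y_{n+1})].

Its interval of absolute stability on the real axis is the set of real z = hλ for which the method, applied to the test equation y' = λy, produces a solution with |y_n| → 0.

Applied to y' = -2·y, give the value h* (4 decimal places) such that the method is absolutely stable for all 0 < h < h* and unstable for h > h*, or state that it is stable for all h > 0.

(-2.5714,0); λ=-2 ⇒ h* = (18/7)/2 = 1.2857.

Set f=λy, z=hλ:
  y_{n+1} = y_n + z·[8/9·y_n + 1/9·y_{n+1}] ⇒ (1 − 1/9z)y_{n+1} = (1 + 8/9z)y_n
  R(z) = (1 + 8/9z)/(1 − 1/9z).

Find x<0 with |R(x)|<1.
x=-0.9: |R|=0.1818
R=−1: 1+8/9x = −1+1/9x ⇒ -7/9x=2 ⇒ x=2/(-7/9)=-2.5714
Confirm numerically:
  x=-2.192: |R|=0.76269 <1
  x=-1.866: |R|=0.54555 <1
  x=-1.472: |R|=0.26509 <1
  x=-3.166: |R|=1.34210 >1
  x=-2.806: |R|=1.13908 >1
So |R|<1 on (-2.5714, 0).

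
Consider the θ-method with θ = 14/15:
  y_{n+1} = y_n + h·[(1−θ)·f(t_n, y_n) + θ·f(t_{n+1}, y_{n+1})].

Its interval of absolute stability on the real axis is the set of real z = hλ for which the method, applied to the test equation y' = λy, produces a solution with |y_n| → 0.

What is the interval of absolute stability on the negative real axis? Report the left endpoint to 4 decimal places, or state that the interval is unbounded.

Set f=λy, z=hλ:
  y_{n+1} = y_n + z·[1/15·y_n + 14/15·y_{n+1}] ⇒ (1 − 14/15z)y_{n+1} = (1 + 1/15z)y_n
  ⇒ R(z) = (1 + 1/15z)/(1 − 14/15z).

Need |R(x)|<1, x<0.
x=-1.79: |R|=0.3298
x=-2: |R|=0.3023
x=-10: |R|=0.0323
x=-100: |R|=0.0601
θ=14/15≥1/2 ⇒ |1+1/15x|<|1−14/15x| ∀x<0 ⇒ interval (−∞,0).

unbounded; (−∞, 0).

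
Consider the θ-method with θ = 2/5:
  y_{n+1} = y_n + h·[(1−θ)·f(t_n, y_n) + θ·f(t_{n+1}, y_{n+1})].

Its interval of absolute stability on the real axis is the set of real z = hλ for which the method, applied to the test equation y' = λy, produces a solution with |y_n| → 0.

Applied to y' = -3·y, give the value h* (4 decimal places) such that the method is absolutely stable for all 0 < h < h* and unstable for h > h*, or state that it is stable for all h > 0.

Test eqn y'=λy, z=hλ:
  y_{n+1} = y_n + z·[3/5·y_n + 2/5·y_{n+1}] ⇒ (1 − 2/5z)y_{n+1} = (1 + 3/5z)y_n
  R(z) = (1 + 3/5z)/(1 − 2/5z).

Solve |R(x)|<1 on ℝ⁻.
x=-1.41: |R|=0.0985
R=−1: 1+3/5x = −1+2/5x ⇒ -1/5x=2 ⇒ x=2/(-1/5)=-10.0000
Confirm numerically:
  x=-8.812: |R|=0.94749 <1
  x=-4.188: |R|=0.56549 <1
  x=-4.031: |R|=0.54303 <1
  x=-10.138: |R|=1.00546 >1
  x=-10.093: |R|=1.00369 >1
Interval (-10.0000, 0).

(-10.0000,0); λ=-3 ⇒ h* = (10)/3 = 3.3333.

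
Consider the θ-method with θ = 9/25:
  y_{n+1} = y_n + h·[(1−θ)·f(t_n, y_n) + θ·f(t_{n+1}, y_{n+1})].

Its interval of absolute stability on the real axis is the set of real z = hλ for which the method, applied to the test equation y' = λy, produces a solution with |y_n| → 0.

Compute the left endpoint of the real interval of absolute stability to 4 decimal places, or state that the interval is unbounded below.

Test eqn y'=λy, z=hλ:
  y_{n+1} = y_n + z·[16/25·y_n + 9/25·y_{n+1}] ⇒ (1 − 9/25z)y_{n+1} = (1 + 16/25z)y_n
  Hence R(z) = (1 + 16/25z)/(1 − 9/25z).

Find x<0 with |R(x)|<1.
x=-0.75: |R|=0.4094
R=−1: 1+16/25x = −1+9/25x ⇒ -7/25x=2 ⇒ x=2/(-7/25)=-7.1429
Confirm numerically:
  x=-7.021: |R|=0.99033 <1
  x=-5.644: |R|=0.86158 <1
  x=-4.275: |R|=0.68373 <1
  x=-7.334: |R|=1.01470 >1
  x=-7.327: |R|=1.01417 >1
So |R|<1 on (-7.1429, 0).

z* = -7.1429.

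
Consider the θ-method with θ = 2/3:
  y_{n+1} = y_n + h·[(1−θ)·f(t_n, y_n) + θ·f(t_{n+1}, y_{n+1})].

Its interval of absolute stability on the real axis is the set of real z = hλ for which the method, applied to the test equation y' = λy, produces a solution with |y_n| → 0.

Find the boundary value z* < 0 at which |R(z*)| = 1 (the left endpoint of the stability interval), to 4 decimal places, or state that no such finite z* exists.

(−∞, 0) — no finite endpoint.

On y'=λy, z=hλ:
  y_{n+1} = y_n + z·[1/3·y_n + 2/3·y_{n+1}] ⇒ (1 − 2/3z)y_{n+1} = (1 + 1/3z)y_n
  R(z) = (1 + 1/3z)/(1 − 2/3z).

Need |R(x)|<1, x<0.
x=-1.17: |R|=0.3427
x=-2: |R|=0.1429
x=-10: |R|=0.3043
x=-100: |R|=0.4778
θ=2/3≥1/2 ⇒ |1+1/3x|<|1−2/3x| ∀x<0 ⇒ interval (−∞,0).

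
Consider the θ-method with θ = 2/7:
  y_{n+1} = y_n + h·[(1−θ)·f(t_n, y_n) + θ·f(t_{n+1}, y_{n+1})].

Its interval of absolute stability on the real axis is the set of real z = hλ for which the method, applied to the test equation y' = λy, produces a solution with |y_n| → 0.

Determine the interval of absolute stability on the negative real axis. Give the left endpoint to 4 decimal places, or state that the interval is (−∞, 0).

On y'=λy, z=hλ:
  y_{n+1} = y_n + z·[5/7·y_n + 2/7·y_{n+1}] ⇒ (1 − 2/7z)y_{n+1} = (1 + 5/7z)y_n
  so R(z) = (1 + 5/7z)/(1 − 2/7z).

Find x<0 with |R(x)|<1.
x=-0.72: |R|=0.4028
R=−1: 1+5/7x = −1+2/7x ⇒ -3/7x=2 ⇒ x=2/(-3/7)=-4.6667
Confirm numerically:
  x=-3.777: |R|=0.81661 <1
  x=-3.268: |R|=0.69001 <1
  x=-2.644: |R|=0.50618 <1
  x=-5.212: |R|=1.09389 >1
  x=-5.183: |R|=1.08920 >1
  x=-4.865: |R|=1.03556 >1
Interval (-4.6667, 0).

(-4.6667, 0).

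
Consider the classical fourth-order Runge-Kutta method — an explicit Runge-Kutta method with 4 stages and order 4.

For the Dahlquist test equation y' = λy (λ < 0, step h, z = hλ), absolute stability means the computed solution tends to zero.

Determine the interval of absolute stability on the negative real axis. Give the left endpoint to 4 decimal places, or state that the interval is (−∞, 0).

Set f=λy, z=hλ:
  order 4, 4-stage ⇒ R(z)=1+z+z^2/2+z^3/6+z^4/24
  (e.g. R(-1.61)=0.27046, |R|=0.27046)

Find x<0 with |R(x)|<1.
x=-1.61: |R|=0.2705
|R(-2.48)|=0.6292 |R(-1.45)|=0.2773 |R(-0.74)|=0.4788
Bisect:
  x_lo=-3.6667 |R|=3.3711  x_hi=-0.3783 |R|=0.6851
  mid=-2.02249 |R|=0.34108 →hi
  mid=-2.84461 |R|=1.09317 →lo
  mid=-2.43355 |R|=0.58688 →hi
  mid=-2.63908 |R|=0.80102 →hi
  mid=-2.74184 |R|=0.93644 →hi
  mid=-2.79322 |R|=1.01202 →lo
  mid=-2.76753 |R|=0.97355 →hi
  mid=-2.78038 |R|=0.99261 →hi
  ...
  [-2.78540,-2.78519] ⇒ x*=-2.7853
So |R|<1 on (-2.7853, 0).

(-2.7853, 0).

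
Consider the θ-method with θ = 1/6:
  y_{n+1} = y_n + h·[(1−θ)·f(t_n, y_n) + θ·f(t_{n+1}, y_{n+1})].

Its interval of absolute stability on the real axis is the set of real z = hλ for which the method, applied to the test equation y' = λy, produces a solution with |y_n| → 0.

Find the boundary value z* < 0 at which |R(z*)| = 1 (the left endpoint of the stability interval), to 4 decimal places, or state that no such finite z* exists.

left endpoint -3.0000.

With y'=λy (z=hλ):
  y_{n+1} = y_n + z·[5/6·y_n + 1/6·y_{n+1}] ⇒ (1 − 1/6z)y_{n+1} = (1 + 5/6z)y_n
  Hence R(z) = (1 + 5/6z)/(1 − 1/6z).

Boundary: |R(x)|=1, x<0.
x=-0.71: |R|=0.3651
R=−1: 1+5/6x = −1+1/6x ⇒ -2/3x=2 ⇒ x=2/(-2/3)=-3.0000
Confirm numerically:
  x=-2.946: |R|=0.97586 <1
  x=-2.893: |R|=0.95187 <1
  x=-2.041: |R|=0.52294 <1
  x=-1.995: |R|=0.49719 <1
  x=-3.506: |R|=1.21292 >1
  x=-3.180: |R|=1.07843 >1
So |R|<1 on (-3.0000, 0).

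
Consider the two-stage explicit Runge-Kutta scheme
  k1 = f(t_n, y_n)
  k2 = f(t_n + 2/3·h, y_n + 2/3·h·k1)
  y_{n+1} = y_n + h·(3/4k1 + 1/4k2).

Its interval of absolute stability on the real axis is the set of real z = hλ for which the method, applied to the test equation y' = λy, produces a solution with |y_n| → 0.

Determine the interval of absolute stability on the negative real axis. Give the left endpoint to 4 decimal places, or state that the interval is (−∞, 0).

Test eqn y'=λy, z=hλ:
  k1=λy_n ⇒ h·k1=z·y_n;  k2=λ(1+2/3z)y_n ⇒ h·k2=z(1+2/3z)y_n
  y_{n+1}/y_n = 1 + 3/4z + 1/4z(1+2/3z) = 1 + z + 1/6z²
  so R(z) = 1 + z + 1/6z².

Find x<0 with |R(x)|<1.
x=-1.26: |R|=0.0046
R=1: x+1/6x²=0 ⇒ x=−6=-6.0000; min R=1−1/(4·1/6)=-0.5000>−1
Confirm numerically:
  x=-4.703: |R|=0.01663 <1
  x=-4.366: |R|=0.18901 <1
  x=-4.117: |R|=0.29205 <1
  x=-6.599: |R|=1.65880 >1
  x=-6.264: |R|=1.27562 >1
  x=-6.127: |R|=1.12969 >1
So |R|<1 on (-6.0000, 0).

(-6.0000, 0).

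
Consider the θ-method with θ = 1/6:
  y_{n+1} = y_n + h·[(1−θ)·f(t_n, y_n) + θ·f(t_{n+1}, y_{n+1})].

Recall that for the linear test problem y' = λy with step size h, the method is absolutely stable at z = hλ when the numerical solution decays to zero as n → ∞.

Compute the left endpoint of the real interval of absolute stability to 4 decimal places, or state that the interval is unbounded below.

left endpoint -3.0000.

Set f=λy, z=hλ:
  y_{n+1} = y_n + z·[5/6·y_n + 1/6·y_{n+1}] ⇒ (1 − 1/6z)y_{n+1} = (1 + 5/6z)y_n
  so R(z) = (1 + 5/6z)/(1 − 1/6z).

Boundary: |R(x)|=1, x<0.
x=-1.4: |R|=0.1351
R=−1: 1+5/6x = −1+1/6x ⇒ -2/3x=2 ⇒ x=2/(-2/3)=-3.0000
Confirm numerically:
  x=-2.124: |R|=0.56869 <1
  x=-2.022: |R|=0.51234 <1
  x=-1.881: |R|=0.43205 <1
  x=-3.441: |R|=1.18684 >1
  x=-3.250: |R|=1.10811 >1
  x=-3.106: |R|=1.04656 >1
So |R|<1 on (-3.0000, 0).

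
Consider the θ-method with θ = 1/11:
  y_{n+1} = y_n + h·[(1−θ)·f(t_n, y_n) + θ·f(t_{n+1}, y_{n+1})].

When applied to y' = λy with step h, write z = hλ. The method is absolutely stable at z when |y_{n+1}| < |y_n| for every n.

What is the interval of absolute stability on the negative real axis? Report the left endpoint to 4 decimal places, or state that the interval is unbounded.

Set f=λy, z=hλ:
  y_{n+1} = y_n + z·[10/11·y_n + 1/11·y_{n+1}] ⇒ (1 − 1/11z)y_{n+1} = (1 + 10/11z)y_n
  Hence R(z) = (1 + 10/11z)/(1 − 1/11z).

Solve |R(x)|<1 on ℝ⁻.
x=-0.59: |R|=0.4400
R=−1: 1+10/11x = −1+1/11x ⇒ -9/11x=2 ⇒ x=2/(-9/11)=-2.4444
Confirm numerically:
  x=-1.913: |R|=0.62960 <1
  x=-1.759: |R|=0.51650 <1
  x=-1.391: |R|=0.23485 <1
  x=-1.193: |R|=0.07627 <1
  x=-3.012: |R|=1.36454 >1
  x=-2.991: |R|=1.35158 >1
  x=-2.896: |R|=1.29246 >1
So |R|<1 on (-2.4444, 0).

(-2.4444, 0).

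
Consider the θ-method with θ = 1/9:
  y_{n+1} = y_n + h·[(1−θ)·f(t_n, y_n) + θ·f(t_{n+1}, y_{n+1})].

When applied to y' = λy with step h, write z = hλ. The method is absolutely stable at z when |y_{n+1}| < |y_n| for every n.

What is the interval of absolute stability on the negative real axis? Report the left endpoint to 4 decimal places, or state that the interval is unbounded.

Test eqn y'=λy, z=hλ:
  y_{n+1} = y_n + z·[8/9·y_n + 1/9·y_{n+1}] ⇒ (1 − 1/9z)y_{n+1} = (1 + 8/9z)y_n
  ⇒ R(z) = (1 + 8/9z)/(1 − 1/9z).

Find x<0 with |R(x)|<1.
x=-0.7: |R|=0.3505
R=−1: 1+8/9x = −1+1/9x ⇒ -7/9x=2 ⇒ x=2/(-7/9)=-2.5714
Confirm numerically:
  x=-2.455: |R|=0.92885 <1
  x=-1.716: |R|=0.44121 <1
  x=-1.100: |R|=0.01980 <1
  x=-3.059: |R|=1.28303 >1
  x=-2.731: |R|=1.09522 >1
Interval (-2.5714, 0).

z∈(-2.5714,0).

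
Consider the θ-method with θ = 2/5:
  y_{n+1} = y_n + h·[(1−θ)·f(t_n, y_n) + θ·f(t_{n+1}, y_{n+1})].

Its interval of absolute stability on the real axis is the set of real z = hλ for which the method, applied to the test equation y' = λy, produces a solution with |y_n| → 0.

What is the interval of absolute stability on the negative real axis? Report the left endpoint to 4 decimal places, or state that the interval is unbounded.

Test eqn y'=λy, z=hλ:
  y_{n+1} = y_n + z·[3/5·y_n + 2/5·y_{n+1}] ⇒ (1 − 2/5z)y_{n+1} = (1 + 3/5z)y_n
  R(z) = (1 + 3/5z)/(1 − 2/5z).

Need |R(x)|<1, x<0.
x=-1.62: |R|=0.0170
R=−1: 1+3/5x = −1+2/5x ⇒ -1/5x=2 ⇒ x=2/(-1/5)=-10.0000
Confirm numerically:
  x=-8.660: |R|=0.93996 <1
  x=-7.451: |R|=0.87192 <1
  x=-6.428: |R|=0.79996 <1
  x=-10.490: |R|=1.01886 >1
  x=-10.256: |R|=1.01003 >1
  x=-10.152: |R|=1.00601 >1
Stable set (-10.0000, 0).

(-10.0000, 0).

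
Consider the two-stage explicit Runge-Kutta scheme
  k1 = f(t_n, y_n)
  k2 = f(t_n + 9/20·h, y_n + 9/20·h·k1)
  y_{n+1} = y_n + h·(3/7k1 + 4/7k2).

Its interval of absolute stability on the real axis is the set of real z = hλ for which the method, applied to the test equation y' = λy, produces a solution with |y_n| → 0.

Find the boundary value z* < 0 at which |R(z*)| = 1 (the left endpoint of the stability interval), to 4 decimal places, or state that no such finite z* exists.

left endpoint -3.8889.

Test eqn y'=λy, z=hλ:
  k1=λy_n ⇒ h·k1=z·y_n;  k2=λ(1+9/20z)y_n ⇒ h·k2=z(1+9/20z)y_n
  y_{n+1}/y_n = 1 + 3/7z + 4/7z(1+9/20z) = 1 + z + 9/35z²
  ⇒ R(z) = 1 + z + 9/35z².

Solve |R(x)|<1 on ℝ⁻.
x=-0.67: |R|=0.4454
R=1: x+9/35x²=0 ⇒ x=−35/9=-3.8889; min R=1−1/(4·9/35)=0.0278>−1
Confirm numerically:
  x=-2.157: |R|=0.03940 <1
  x=-1.971: |R|=0.02796 <1
  x=-1.788: |R|=0.03407 <1
  x=-4.433: |R|=1.62024 >1
  x=-4.042: |R|=1.15914 >1
  x=-3.971: |R|=1.08384 >1
So |R|<1 on (-3.8889, 0).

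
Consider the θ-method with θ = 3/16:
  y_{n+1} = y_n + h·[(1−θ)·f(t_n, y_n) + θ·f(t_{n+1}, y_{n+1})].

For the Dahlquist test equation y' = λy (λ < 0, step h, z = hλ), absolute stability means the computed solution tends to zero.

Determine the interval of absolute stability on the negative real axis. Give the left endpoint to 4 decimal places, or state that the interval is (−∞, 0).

z∈(-3.2000,0).

On y'=λy, z=hλ:
  y_{n+1} = y_n + z·[13/16·y_n + 3/16·y_{n+1}] ⇒ (1 − 3/16z)y_{n+1} = (1 + 13/16z)y_n
  R(z) = (1 + 13/16z)/(1 − 3/16z).

Need |R(x)|<1, x<0.
x=-1.44: |R|=0.1339
R=−1: 1+13/16x = −1+3/16x ⇒ -5/8x=2 ⇒ x=2/(-5/8)=-3.2000
Confirm numerically:
  x=-3.099: |R|=0.96007 <1
  x=-2.985: |R|=0.91384 <1
  x=-1.822: |R|=0.35805 <1
  x=-1.777: |R|=0.33290 <1
  x=-3.641: |R|=1.16380 >1
  x=-3.431: |R|=1.08786 >1
  x=-3.345: |R|=1.05569 >1
So |R|<1 on (-3.2000, 0).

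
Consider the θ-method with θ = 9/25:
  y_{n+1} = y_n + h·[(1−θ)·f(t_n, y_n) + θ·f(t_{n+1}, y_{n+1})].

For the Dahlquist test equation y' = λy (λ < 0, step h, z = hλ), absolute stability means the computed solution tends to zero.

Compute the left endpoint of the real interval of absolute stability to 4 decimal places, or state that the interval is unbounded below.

z* = -7.1429.

Set f=λy, z=hλ:
  y_{n+1} = y_n + z·[16/25·y_n + 9/25·y_{n+1}] ⇒ (1 − 9/25z)y_{n+1} = (1 + 16/25z)y_n
  ⇒ R(z) = (1 + 16/25z)/(1 − 9/25z).

Boundary: |R(x)|=1, x<0.
x=-1.52: |R|=0.0176
R=−1: 1+16/25x = −1+9/25x ⇒ -7/25x=2 ⇒ x=2/(-7/25)=-7.1429
Confirm numerically:
  x=-6.075: |R|=0.90618 <1
  x=-5.985: |R|=0.89723 <1
  x=-3.416: |R|=0.53200 <1
  x=-7.364: |R|=1.01696 >1
  x=-7.353: |R|=1.01613 >1
So |R|<1 on (-7.1429, 0).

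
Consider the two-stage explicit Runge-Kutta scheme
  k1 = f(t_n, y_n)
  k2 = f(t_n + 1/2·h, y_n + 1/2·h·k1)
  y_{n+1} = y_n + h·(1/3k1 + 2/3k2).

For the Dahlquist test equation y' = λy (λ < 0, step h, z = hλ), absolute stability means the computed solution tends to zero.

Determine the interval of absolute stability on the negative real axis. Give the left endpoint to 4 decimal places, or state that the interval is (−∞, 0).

z∈(-3.0000,0).

Test eqn y'=λy, z=hλ:
  k1=λy_n ⇒ h·k1=z·y_n;  k2=λ(1+1/2z)y_n ⇒ h·k2=z(1+1/2z)y_n
  y_{n+1}/y_n = 1 + 1/3z + 2/3z(1+1/2z) = 1 + z + 1/3z²
  Hence R(z) = 1 + z + 1/3z².

Solve |R(x)|<1 on ℝ⁻.
x=-0.55: |R|=0.5508
R=1: x+1/3x²=0 ⇒ x=−3=-3.0000; min R=1−1/(4·1/3)=0.2500>−1
Confirm numerically:
  x=-2.966: |R|=0.96639 <1
  x=-2.933: |R|=0.93450 <1
  x=-2.404: |R|=0.52241 <1
  x=-2.009: |R|=0.33636 <1
  x=-3.536: |R|=1.63177 >1
  x=-3.179: |R|=1.18968 >1
Interval (-3.0000, 0).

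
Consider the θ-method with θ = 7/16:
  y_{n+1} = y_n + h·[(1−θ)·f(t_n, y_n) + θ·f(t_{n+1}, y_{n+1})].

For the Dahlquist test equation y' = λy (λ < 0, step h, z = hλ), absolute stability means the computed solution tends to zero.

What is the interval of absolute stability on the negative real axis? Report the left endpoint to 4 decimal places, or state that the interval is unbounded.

Set f=λy, z=hλ:
  y_{n+1} = y_n + z·[9/16·y_n + 7/16·y_{n+1}] ⇒ (1 − 7/16z)y_{n+1} = (1 + 9/16z)y_n
  ⇒ R(z) = (1 + 9/16z)/(1 − 7/16z).

Need |R(x)|<1, x<0.
x=-1.78: |R|=0.0007
R=−1: 1+9/16x = −1+7/16x ⇒ -1/8x=2 ⇒ x=2/(-1/8)=-16.0000
Confirm numerically:
  x=-10.329: |R|=0.87156 <1
  x=-8.821: |R|=0.81532 <1
  x=-8.476: |R|=0.80024 <1
  x=-8.366: |R|=0.79523 <1
  x=-16.553: |R|=1.00839 >1
  x=-16.276: |R|=1.00425 >1
Stable set (-16.0000, 0).

(-16.0000, 0).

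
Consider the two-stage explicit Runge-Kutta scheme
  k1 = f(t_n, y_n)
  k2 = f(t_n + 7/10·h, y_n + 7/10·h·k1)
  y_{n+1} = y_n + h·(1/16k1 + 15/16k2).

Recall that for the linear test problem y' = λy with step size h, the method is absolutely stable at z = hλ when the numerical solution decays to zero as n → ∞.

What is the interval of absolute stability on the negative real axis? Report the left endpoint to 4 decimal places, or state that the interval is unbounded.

On y'=λy, z=hλ:
  k1=λy_n ⇒ h·k1=z·y_n;  k2=λ(1+7/10z)y_n ⇒ h·k2=z(1+7/10z)y_n
  y_{n+1}/y_n = 1 + 1/16z + 15/16z(1+7/10z) = 1 + z + 21/32z²
  Hence R(z) = 1 + z + 21/32z².

Need |R(x)|<1, x<0.
x=-1.15: |R|=0.7179
R=1: x+21/32x²=0 ⇒ x=−32/21=-1.5238; min R=1−1/(4·21/32)=0.6190>−1
Confirm numerically:
  x=-1.064: |R|=0.67894 <1
  x=-0.638: |R|=0.62912 <1
  x=-0.626: |R|=0.63117 <1
  x=-2.108: |R|=1.80815 >1
  x=-2.098: |R|=1.79055 >1
  x=-1.696: |R|=1.19165 >1
Interval (-1.5238, 0).

(-1.5238, 0).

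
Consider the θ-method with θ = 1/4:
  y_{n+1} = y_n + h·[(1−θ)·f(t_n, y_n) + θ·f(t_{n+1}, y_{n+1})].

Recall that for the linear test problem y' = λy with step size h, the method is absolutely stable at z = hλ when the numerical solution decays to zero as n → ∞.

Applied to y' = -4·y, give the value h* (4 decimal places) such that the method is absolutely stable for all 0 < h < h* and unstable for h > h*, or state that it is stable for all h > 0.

With y'=λy (z=hλ):
  y_{n+1} = y_n + z·[3/4·y_n + 1/4·y_{n+1}] ⇒ (1 − 1/4z)y_{n+1} = (1 + 3/4z)y_n
  ⇒ R(z) = (1 + 3/4z)/(1 − 1/4z).

Solve |R(x)|<1 on ℝ⁻.
x=-0.35: |R|=0.6782
R=−1: 1+3/4x = −1+1/4x ⇒ -1/2x=2 ⇒ x=2/(-1/2)=-4.0000
Confirm numerically:
  x=-2.835: |R|=0.65911 <1
  x=-2.754: |R|=0.63103 <1
  x=-2.613: |R|=0.58052 <1
  x=-4.060: |R|=1.01489 >1
  x=-4.058: |R|=1.01440 >1
Interval (-4.0000, 0).

(-4.0000,0); λ=-4 ⇒ h* = (4)/4 = 1.0000.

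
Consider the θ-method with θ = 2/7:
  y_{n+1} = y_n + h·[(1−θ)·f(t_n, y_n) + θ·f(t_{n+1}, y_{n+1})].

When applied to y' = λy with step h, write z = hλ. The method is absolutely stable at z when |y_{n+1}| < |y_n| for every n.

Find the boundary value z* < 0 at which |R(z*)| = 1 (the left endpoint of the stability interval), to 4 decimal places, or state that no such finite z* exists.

left endpoint -4.6667.

Test eqn y'=λy, z=hλ:
  y_{n+1} = y_n + z·[5/7·y_n + 2/7·y_{n+1}] ⇒ (1 − 2/7z)y_{n+1} = (1 + 5/7z)y_n
  so R(z) = (1 + 5/7z)/(1 − 2/7z).

Find x<0 with |R(x)|<1.
x=-1.61: |R|=0.1027
R=−1: 1+5/7x = −1+2/7x ⇒ -3/7x=2 ⇒ x=2/(-3/7)=-4.6667
Confirm numerically:
  x=-4.482: |R|=0.96530 <1
  x=-3.547: |R|=0.76167 <1
  x=-2.588: |R|=0.48784 <1
  x=-2.366: |R|=0.41169 <1
  x=-5.111: |R|=1.07740 >1
  x=-4.821: |R|=1.02782 >1
So |R|<1 on (-4.6667, 0).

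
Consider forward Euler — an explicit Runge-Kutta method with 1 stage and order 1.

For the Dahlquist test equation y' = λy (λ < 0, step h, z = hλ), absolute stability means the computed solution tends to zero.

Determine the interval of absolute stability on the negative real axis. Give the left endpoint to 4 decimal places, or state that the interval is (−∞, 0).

Test eqn y'=λy, z=hλ:
  order 1, 1-stage ⇒ R(z)=1+z
  (e.g. R(-1.78)=-0.78000, |R|=0.78000)

Find x<0 with |R(x)|<1.
x=-1.78: |R|=0.7800
|R(-1.39)|=0.3900 |R(-1.1)|=0.1000 |R(-0.52)|=0.4800
Bisect:
  x_lo=-2.4585 |R|=1.4585  x_hi=-0.2191 |R|=0.7809
  mid=-1.33877 |R|=0.33877 →hi
  mid=-1.89862 |R|=0.89862 →hi
  mid=-2.17855 |R|=1.17855 →lo
  mid=-2.03859 |R|=1.03859 →lo
  mid=-1.96860 |R|=0.96860 →hi
  mid=-2.00360 |R|=1.00360 →lo
  mid=-1.98610 |R|=0.98610 →hi
  mid=-1.99485 |R|=0.99485 →hi
  mid=-1.99922 |R|=0.99922 →hi
  ...
  [-2.00004,-1.99990] ⇒ x*=-2.0000
Interval (-2.0000, 0).

(-2.0000, 0).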